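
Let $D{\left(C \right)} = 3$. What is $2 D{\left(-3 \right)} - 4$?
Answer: $2$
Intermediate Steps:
$2 D{\left(-3 \right)} - 4 = 2 \cdot 3 - 4 = 6 - 4 = 2$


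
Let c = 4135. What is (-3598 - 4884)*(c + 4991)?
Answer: -77406732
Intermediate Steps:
(-3598 - 4884)*(c + 4991) = (-3598 - 4884)*(4135 + 4991) = -8482*9126 = -77406732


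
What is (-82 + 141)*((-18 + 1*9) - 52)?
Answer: -3599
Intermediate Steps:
(-82 + 141)*((-18 + 1*9) - 52) = 59*((-18 + 9) - 52) = 59*(-9 - 52) = 59*(-61) = -3599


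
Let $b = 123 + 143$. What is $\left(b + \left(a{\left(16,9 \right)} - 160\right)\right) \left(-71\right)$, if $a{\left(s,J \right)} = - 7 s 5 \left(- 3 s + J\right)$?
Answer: $-1558166$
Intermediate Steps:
$a{\left(s,J \right)} = - 35 s \left(J - 3 s\right)$ ($a{\left(s,J \right)} = - 7 \cdot 5 s \left(J - 3 s\right) = - 35 s \left(J - 3 s\right)$)
$b = 266$
$\left(b + \left(a{\left(16,9 \right)} - 160\right)\right) \left(-71\right) = \left(266 + \left(35 \cdot 16 \left(\left(-1\right) 9 + 3 \cdot 16\right) - 160\right)\right) \left(-71\right) = \left(266 - \left(160 - 560 \left(-9 + 48\right)\right)\right) \left(-71\right) = \left(266 - \left(160 - 21840\right)\right) \left(-71\right) = \left(266 + \left(21840 - 160\right)\right) \left(-71\right) = \left(266 + 21680\right) \left(-71\right) = 21946 \left(-71\right) = -1558166$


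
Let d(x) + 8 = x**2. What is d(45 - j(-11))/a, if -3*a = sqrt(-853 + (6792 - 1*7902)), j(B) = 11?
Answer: 3444*I*sqrt(1963)/1963 ≈ 77.733*I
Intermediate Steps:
d(x) = -8 + x**2
a = -I*sqrt(1963)/3 (a = -sqrt(-853 + (6792 - 1*7902))/3 = -sqrt(-853 + (6792 - 7902))/3 = -sqrt(-853 - 1110)/3 = -I*sqrt(1963)/3 ≈ -14.769*I)
d(45 - j(-11))/a = (-8 + (45 - 1*11)**2)/((-I*sqrt(1963)/3)) = (-8 + (45 - 11)**2)*(3*I*sqrt(1963)/1963) = (-8 + 34**2)*(3*I*sqrt(1963)/1963) = (-8 + 1156)*(3*I*sqrt(1963)/1963) = 1148*(3*I*sqrt(1963)/1963) = 3444*I*sqrt(1963)/1963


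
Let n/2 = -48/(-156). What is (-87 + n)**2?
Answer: 1261129/169 ≈ 7462.3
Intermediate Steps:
n = 8/13 (n = 2*(-48/(-156)) = 2*(-48*(-1/156)) = 2*(4/13) = 8/13 ≈ 0.61539)
(-87 + n)**2 = (-87 + 8/13)**2 = (-1123/13)**2 = 1261129/169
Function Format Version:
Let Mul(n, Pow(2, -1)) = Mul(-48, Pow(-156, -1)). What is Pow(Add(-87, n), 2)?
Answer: Rational(1261129, 169) ≈ 7462.3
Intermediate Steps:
n = Rational(8, 13) (n = Mul(2, Mul(-48, Pow(-156, -1))) = Mul(2, Mul(-48, Rational(-1, 156))) = Mul(2, Rational(4, 13)) = Rational(8, 13) ≈ 0.61539)
Pow(Add(-87, n), 2) = Pow(Add(-87, Rational(8, 13)), 2) = Pow(Rational(-1123, 13), 2) = Rational(1261129, 169)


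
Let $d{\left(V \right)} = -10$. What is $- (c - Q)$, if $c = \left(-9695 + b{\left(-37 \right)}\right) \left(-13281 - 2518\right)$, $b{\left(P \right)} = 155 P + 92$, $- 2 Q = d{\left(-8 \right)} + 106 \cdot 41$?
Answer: $-242327230$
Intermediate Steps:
$Q = -2168$ ($Q = - \frac{-10 + 106 \cdot 41}{2} = - \frac{-10 + 4346}{2} = \left(- \frac{1}{2}\right) 4336 = -2168$)
$b{\left(P \right)} = 92 + 155 P$
$c = 242325062$ ($c = \left(-9695 + \left(92 + 155 \left(-37\right)\right)\right) \left(-13281 - 2518\right) = \left(-9695 + \left(92 - 5735\right)\right) \left(-15799\right) = \left(-9695 - 5643\right) \left(-15799\right) = \left(-15338\right) \left(-15799\right) = 242325062$)
$- (c - Q) = - (242325062 - -2168) = - (242325062 + 2168) = \left(-1\right) 242327230 = -242327230$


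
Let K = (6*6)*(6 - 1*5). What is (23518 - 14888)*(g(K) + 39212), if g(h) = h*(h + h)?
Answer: 360768520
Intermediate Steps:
K = 36 (K = 36*(6 - 5) = 36*1 = 36)
g(h) = 2*h² (g(h) = h*(2*h) = 2*h²)
(23518 - 14888)*(g(K) + 39212) = (23518 - 14888)*(2*36² + 39212) = 8630*(2*1296 + 39212) = 8630*(2592 + 39212) = 8630*41804 = 360768520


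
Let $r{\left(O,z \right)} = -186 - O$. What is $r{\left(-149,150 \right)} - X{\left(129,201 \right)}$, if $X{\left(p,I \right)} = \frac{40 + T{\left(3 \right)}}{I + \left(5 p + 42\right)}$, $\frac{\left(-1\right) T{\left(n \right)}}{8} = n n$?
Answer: $- \frac{4103}{111} \approx -36.964$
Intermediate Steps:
$T{\left(n \right)} = - 8 n^{2}$ ($T{\left(n \right)} = - 8 n n = - 8 n^{2}$)
$X{\left(p,I \right)} = - \frac{32}{42 + I + 5 p}$ ($X{\left(p,I \right)} = \frac{40 - 8 \cdot 3^{2}}{I + \left(5 p + 42\right)} = \frac{40 - 72}{I + \left(42 + 5 p\right)} = \frac{40 - 72}{42 + I + 5 p} = - \frac{32}{42 + I + 5 p}$)
$r{\left(-149,150 \right)} - X{\left(129,201 \right)} = \left(-186 - -149\right) - - \frac{32}{42 + 201 + 5 \cdot 129} = \left(-186 + 149\right) - - \frac{32}{42 + 201 + 645} = -37 - - \frac{32}{888} = -37 - \left(-32\right) \frac{1}{888} = -37 - - \frac{4}{111} = -37 + \frac{4}{111} = - \frac{4103}{111}$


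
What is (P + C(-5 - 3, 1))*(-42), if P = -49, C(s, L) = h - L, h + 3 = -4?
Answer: 2394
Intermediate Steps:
h = -7 (h = -3 - 4 = -7)
C(s, L) = -7 - L
(P + C(-5 - 3, 1))*(-42) = (-49 + (-7 - 1*1))*(-42) = (-49 + (-7 - 1))*(-42) = (-49 - 8)*(-42) = -57*(-42) = 2394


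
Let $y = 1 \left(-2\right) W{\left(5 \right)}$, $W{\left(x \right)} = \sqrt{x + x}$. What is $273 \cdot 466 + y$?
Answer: $127218 - 2 \sqrt{10} \approx 1.2721 \cdot 10^{5}$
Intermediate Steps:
$W{\left(x \right)} = \sqrt{2} \sqrt{x}$ ($W{\left(x \right)} = \sqrt{2 x} = \sqrt{2} \sqrt{x}$)
$y = - 2 \sqrt{10}$ ($y = 1 \left(-2\right) \sqrt{2} \sqrt{5} = - 2 \sqrt{10} \approx -6.3246$)
$273 \cdot 466 + y = 273 \cdot 466 - 2 \sqrt{10} = 127218 - 2 \sqrt{10}$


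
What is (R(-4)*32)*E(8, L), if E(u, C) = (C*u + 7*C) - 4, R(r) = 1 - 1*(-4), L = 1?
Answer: 1760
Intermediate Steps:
R(r) = 5 (R(r) = 1 + 4 = 5)
E(u, C) = -4 + 7*C + C*u (E(u, C) = (7*C + C*u) - 4 = -4 + 7*C + C*u)
(R(-4)*32)*E(8, L) = (5*32)*(-4 + 7*1 + 1*8) = 160*(-4 + 7 + 8) = 160*11 = 1760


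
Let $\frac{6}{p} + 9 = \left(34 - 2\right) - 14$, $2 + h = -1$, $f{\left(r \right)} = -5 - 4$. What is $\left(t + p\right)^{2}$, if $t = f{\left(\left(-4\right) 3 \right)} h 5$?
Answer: $\frac{165649}{9} \approx 18405.0$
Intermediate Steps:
$f{\left(r \right)} = -9$ ($f{\left(r \right)} = -5 - 4 = -9$)
$h = -3$ ($h = -2 - 1 = -3$)
$t = 135$ ($t = \left(-9\right) \left(-3\right) 5 = 27 \cdot 5 = 135$)
$p = \frac{2}{3}$ ($p = \frac{6}{-9 + \left(\left(34 - 2\right) - 14\right)} = \frac{6}{-9 + \left(32 - 14\right)} = \frac{6}{-9 + 18} = \frac{6}{9} = 6 \cdot \frac{1}{9} = \frac{2}{3} \approx 0.66667$)
$\left(t + p\right)^{2} = \left(135 + \frac{2}{3}\right)^{2} = \left(\frac{407}{3}\right)^{2} = \frac{165649}{9}$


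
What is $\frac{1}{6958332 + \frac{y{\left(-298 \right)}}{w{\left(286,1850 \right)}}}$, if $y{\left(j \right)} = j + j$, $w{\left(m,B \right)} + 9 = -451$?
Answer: $\frac{115}{800208329} \approx 1.4371 \cdot 10^{-7}$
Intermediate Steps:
$w{\left(m,B \right)} = -460$ ($w{\left(m,B \right)} = -9 - 451 = -460$)
$y{\left(j \right)} = 2 j$
$\frac{1}{6958332 + \frac{y{\left(-298 \right)}}{w{\left(286,1850 \right)}}} = \frac{1}{6958332 + \frac{2 \left(-298\right)}{-460}} = \frac{1}{6958332 - - \frac{149}{115}} = \frac{1}{6958332 + \frac{149}{115}} = \frac{1}{\frac{800208329}{115}} = \frac{115}{800208329}$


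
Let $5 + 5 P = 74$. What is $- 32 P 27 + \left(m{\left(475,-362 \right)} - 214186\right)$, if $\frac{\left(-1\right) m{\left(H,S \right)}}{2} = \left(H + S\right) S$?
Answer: $- \frac{721486}{5} \approx -1.443 \cdot 10^{5}$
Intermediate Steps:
$P = \frac{69}{5}$ ($P = -1 + \frac{1}{5} \cdot 74 = -1 + \frac{74}{5} = \frac{69}{5} \approx 13.8$)
$m{\left(H,S \right)} = - 2 S \left(H + S\right)$ ($m{\left(H,S \right)} = - 2 \left(H + S\right) S = - 2 S \left(H + S\right)$)
$- 32 P 27 + \left(m{\left(475,-362 \right)} - 214186\right) = \left(-32\right) \frac{69}{5} \cdot 27 - \left(214186 - 724 \left(475 - 362\right)\right) = \left(- \frac{2208}{5}\right) 27 - \left(214186 - 81812\right) = - \frac{59616}{5} + \left(81812 - 214186\right) = - \frac{59616}{5} - 132374 = - \frac{721486}{5}$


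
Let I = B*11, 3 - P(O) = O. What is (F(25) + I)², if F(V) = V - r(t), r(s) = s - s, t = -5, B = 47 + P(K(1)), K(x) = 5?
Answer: 270400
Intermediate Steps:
P(O) = 3 - O
B = 45 (B = 47 + (3 - 1*5) = 47 + (3 - 5) = 47 - 2 = 45)
r(s) = 0
I = 495 (I = 45*11 = 495)
F(V) = V (F(V) = V - 1*0 = V + 0 = V)
(F(25) + I)² = (25 + 495)² = 520² = 270400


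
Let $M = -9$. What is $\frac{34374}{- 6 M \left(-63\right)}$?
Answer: $- \frac{5729}{567} \approx -10.104$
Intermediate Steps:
$\frac{34374}{- 6 M \left(-63\right)} = \frac{34374}{\left(-6\right) \left(-9\right) \left(-63\right)} = \frac{34374}{54 \left(-63\right)} = \frac{34374}{-3402} = 34374 \left(- \frac{1}{3402}\right) = - \frac{5729}{567}$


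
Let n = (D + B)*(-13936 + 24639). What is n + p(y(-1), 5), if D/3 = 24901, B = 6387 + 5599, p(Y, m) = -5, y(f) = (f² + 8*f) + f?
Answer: 927832362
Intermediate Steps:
y(f) = f² + 9*f
B = 11986
D = 74703 (D = 3*24901 = 74703)
n = 927832367 (n = (74703 + 11986)*(-13936 + 24639) = 86689*10703 = 927832367)
n + p(y(-1), 5) = 927832367 - 5 = 927832362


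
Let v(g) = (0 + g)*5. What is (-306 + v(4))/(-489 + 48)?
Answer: 286/441 ≈ 0.64853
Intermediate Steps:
v(g) = 5*g (v(g) = g*5 = 5*g)
(-306 + v(4))/(-489 + 48) = (-306 + 5*4)/(-489 + 48) = (-306 + 20)/(-441) = -286*(-1/441) = 286/441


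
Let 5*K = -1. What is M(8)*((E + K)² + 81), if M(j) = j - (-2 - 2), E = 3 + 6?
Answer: 47532/25 ≈ 1901.3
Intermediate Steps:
K = -⅕ (K = (⅕)*(-1) = -⅕ ≈ -0.20000)
E = 9
M(j) = 4 + j (M(j) = j - 1*(-4) = j + 4 = 4 + j)
M(8)*((E + K)² + 81) = (4 + 8)*((9 - ⅕)² + 81) = 12*((44/5)² + 81) = 12*(1936/25 + 81) = 12*(3961/25) = 47532/25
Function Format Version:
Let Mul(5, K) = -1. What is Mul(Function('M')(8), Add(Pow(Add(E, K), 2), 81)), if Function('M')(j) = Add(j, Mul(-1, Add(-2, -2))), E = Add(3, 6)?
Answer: Rational(47532, 25) ≈ 1901.3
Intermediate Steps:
K = Rational(-1, 5) (K = Mul(Rational(1, 5), -1) = Rational(-1, 5) ≈ -0.20000)
E = 9
Function('M')(j) = Add(4, j) (Function('M')(j) = Add(j, Mul(-1, -4)) = Add(j, 4) = Add(4, j))
Mul(Function('M')(8), Add(Pow(Add(E, K), 2), 81)) = Mul(Add(4, 8), Add(Pow(Add(9, Rational(-1, 5)), 2), 81)) = Mul(12, Add(Pow(Rational(44, 5), 2), 81)) = Mul(12, Add(Rational(1936, 25), 81)) = Mul(12, Rational(3961, 25)) = Rational(47532, 25)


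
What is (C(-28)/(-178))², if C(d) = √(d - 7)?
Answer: -35/31684 ≈ -0.0011047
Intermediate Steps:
C(d) = √(-7 + d)
(C(-28)/(-178))² = (√(-7 - 28)/(-178))² = (√(-35)*(-1/178))² = ((I*√35)*(-1/178))² = (-I*√35/178)² = -35/31684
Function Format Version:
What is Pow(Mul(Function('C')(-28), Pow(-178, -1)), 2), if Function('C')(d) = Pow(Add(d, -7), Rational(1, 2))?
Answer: Rational(-35, 31684) ≈ -0.0011047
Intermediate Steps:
Function('C')(d) = Pow(Add(-7, d), Rational(1, 2))
Pow(Mul(Function('C')(-28), Pow(-178, -1)), 2) = Pow(Mul(Pow(Add(-7, -28), Rational(1, 2)), Pow(-178, -1)), 2) = Pow(Mul(Pow(-35, Rational(1, 2)), Rational(-1, 178)), 2) = Pow(Mul(Mul(I, Pow(35, Rational(1, 2))), Rational(-1, 178)), 2) = Pow(Mul(Rational(-1, 178), I, Pow(35, Rational(1, 2))), 2) = Rational(-35, 31684)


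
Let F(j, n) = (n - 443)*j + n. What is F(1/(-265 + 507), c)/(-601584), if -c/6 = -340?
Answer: -495277/145583328 ≈ -0.0034020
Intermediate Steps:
c = 2040 (c = -6*(-340) = 2040)
F(j, n) = n + j*(-443 + n) (F(j, n) = (-443 + n)*j + n = j*(-443 + n) + n = n + j*(-443 + n))
F(1/(-265 + 507), c)/(-601584) = (2040 - 443/(-265 + 507) + 2040/(-265 + 507))/(-601584) = (2040 - 443/242 + 2040/242)*(-1/601584) = (2040 - 443*1/242 + (1/242)*2040)*(-1/601584) = (2040 - 443/242 + 1020/121)*(-1/601584) = (495277/242)*(-1/601584) = -495277/145583328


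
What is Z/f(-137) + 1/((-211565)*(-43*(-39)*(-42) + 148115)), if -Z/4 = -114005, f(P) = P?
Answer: -7494497520455437/2251537564805 ≈ -3328.6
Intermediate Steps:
Z = 456020 (Z = -4*(-114005) = 456020)
Z/f(-137) + 1/((-211565)*(-43*(-39)*(-42) + 148115)) = 456020/(-137) + 1/((-211565)*(-43*(-39)*(-42) + 148115)) = 456020*(-1/137) - 1/(211565*(1677*(-42) + 148115)) = -456020/137 - 1/(211565*(-70434 + 148115)) = -456020/137 - 1/211565/77681 = -456020/137 - 1/211565*1/77681 = -456020/137 - 1/16434580765 = -7494497520455437/2251537564805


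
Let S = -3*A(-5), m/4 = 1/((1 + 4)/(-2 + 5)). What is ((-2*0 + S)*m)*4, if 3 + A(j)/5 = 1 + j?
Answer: 1008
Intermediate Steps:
A(j) = -10 + 5*j (A(j) = -15 + 5*(1 + j) = -15 + (5 + 5*j) = -10 + 5*j)
m = 12/5 (m = 4/(((1 + 4)/(-2 + 5))) = 4/((5/3)) = 4/((5*(⅓))) = 4/(5/3) = 4*(⅗) = 12/5 ≈ 2.4000)
S = 105 (S = -3*(-10 + 5*(-5)) = -3*(-10 - 25) = -3*(-35) = 105)
((-2*0 + S)*m)*4 = ((-2*0 + 105)*(12/5))*4 = ((0 + 105)*(12/5))*4 = (105*(12/5))*4 = 252*4 = 1008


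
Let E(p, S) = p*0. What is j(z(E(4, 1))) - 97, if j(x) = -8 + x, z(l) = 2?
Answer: -103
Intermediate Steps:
E(p, S) = 0
j(z(E(4, 1))) - 97 = (-8 + 2) - 97 = -6 - 97 = -103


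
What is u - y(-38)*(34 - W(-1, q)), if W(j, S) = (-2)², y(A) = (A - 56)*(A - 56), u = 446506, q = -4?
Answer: 181426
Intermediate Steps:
y(A) = (-56 + A)² (y(A) = (-56 + A)*(-56 + A) = (-56 + A)²)
W(j, S) = 4
u - y(-38)*(34 - W(-1, q)) = 446506 - (-56 - 38)²*(34 - 1*4) = 446506 - (-94)²*(34 - 4) = 446506 - 8836*30 = 446506 - 1*265080 = 446506 - 265080 = 181426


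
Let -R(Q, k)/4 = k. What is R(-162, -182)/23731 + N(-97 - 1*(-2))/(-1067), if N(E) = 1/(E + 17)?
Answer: 60612259/1975036206 ≈ 0.030689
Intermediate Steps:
R(Q, k) = -4*k
N(E) = 1/(17 + E)
R(-162, -182)/23731 + N(-97 - 1*(-2))/(-1067) = -4*(-182)/23731 + 1/((17 + (-97 - 1*(-2)))*(-1067)) = 728*(1/23731) - 1/1067/(17 + (-97 + 2)) = 728/23731 - 1/1067/(17 - 95) = 728/23731 - 1/1067/(-78) = 728/23731 - 1/78*(-1/1067) = 728/23731 + 1/83226 = 60612259/1975036206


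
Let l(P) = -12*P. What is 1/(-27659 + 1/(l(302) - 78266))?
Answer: -81890/2264995511 ≈ -3.6155e-5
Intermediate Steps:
1/(-27659 + 1/(l(302) - 78266)) = 1/(-27659 + 1/(-12*302 - 78266)) = 1/(-27659 + 1/(-3624 - 78266)) = 1/(-27659 + 1/(-81890)) = 1/(-27659 - 1/81890) = 1/(-2264995511/81890) = -81890/2264995511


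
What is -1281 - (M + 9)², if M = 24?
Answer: -2370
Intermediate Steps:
-1281 - (M + 9)² = -1281 - (24 + 9)² = -1281 - 1*33² = -1281 - 1*1089 = -1281 - 1089 = -2370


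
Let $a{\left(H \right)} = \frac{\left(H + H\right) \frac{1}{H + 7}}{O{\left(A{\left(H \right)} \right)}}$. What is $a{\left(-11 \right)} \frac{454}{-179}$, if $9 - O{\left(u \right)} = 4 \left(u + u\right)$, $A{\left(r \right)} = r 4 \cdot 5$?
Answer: $- \frac{2497}{316651} \approx -0.0078856$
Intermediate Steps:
$A{\left(r \right)} = 20 r$ ($A{\left(r \right)} = 4 r 5 = 20 r$)
$O{\left(u \right)} = 9 - 8 u$ ($O{\left(u \right)} = 9 - 4 \left(u + u\right) = 9 - 4 \cdot 2 u = 9 - 8 u$)
$a{\left(H \right)} = \frac{2 H}{\left(7 + H\right) \left(9 - 160 H\right)}$ ($a{\left(H \right)} = \frac{\left(H + H\right) \frac{1}{H + 7}}{9 - 8 \cdot 20 H} = \frac{2 H \frac{1}{7 + H}}{9 - 160 H} = \frac{2 H}{\left(7 + H\right) \left(9 - 160 H\right)}$)
$a{\left(-11 \right)} \frac{454}{-179} = \left(-2\right) \left(-11\right) \frac{1}{-9 + 160 \left(-11\right)} \frac{1}{7 - 11} \frac{454}{-179} = \left(-2\right) \left(-11\right) \frac{1}{-9 - 1760} \frac{1}{-4} \cdot 454 \left(- \frac{1}{179}\right) = \left(-2\right) \left(-11\right) \frac{1}{-1769} \left(- \frac{1}{4}\right) \left(- \frac{454}{179}\right) = \left(-2\right) \left(-11\right) \left(- \frac{1}{1769}\right) \left(- \frac{1}{4}\right) \left(- \frac{454}{179}\right) = \frac{11}{3538} \left(- \frac{454}{179}\right) = - \frac{2497}{316651}$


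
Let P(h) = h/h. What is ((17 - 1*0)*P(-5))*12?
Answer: 204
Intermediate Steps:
P(h) = 1
((17 - 1*0)*P(-5))*12 = ((17 - 1*0)*1)*12 = ((17 + 0)*1)*12 = (17*1)*12 = 17*12 = 204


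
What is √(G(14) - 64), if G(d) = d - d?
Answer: 8*I ≈ 8.0*I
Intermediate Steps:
G(d) = 0
√(G(14) - 64) = √(0 - 64) = √(-64) = 8*I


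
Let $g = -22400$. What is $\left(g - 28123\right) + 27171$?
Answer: $-23352$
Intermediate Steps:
$\left(g - 28123\right) + 27171 = \left(-22400 - 28123\right) + 27171 = -50523 + 27171 = -23352$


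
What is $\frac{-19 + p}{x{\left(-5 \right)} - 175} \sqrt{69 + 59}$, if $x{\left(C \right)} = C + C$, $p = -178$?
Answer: $\frac{1576 \sqrt{2}}{185} \approx 12.048$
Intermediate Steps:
$x{\left(C \right)} = 2 C$
$\frac{-19 + p}{x{\left(-5 \right)} - 175} \sqrt{69 + 59} = \frac{-19 - 178}{2 \left(-5\right) - 175} \sqrt{69 + 59} = - \frac{197}{-10 - 175} \sqrt{128} = - \frac{197}{-185} \cdot 8 \sqrt{2} = \left(-197\right) \left(- \frac{1}{185}\right) 8 \sqrt{2} = \frac{197 \cdot 8 \sqrt{2}}{185} = \frac{1576 \sqrt{2}}{185}$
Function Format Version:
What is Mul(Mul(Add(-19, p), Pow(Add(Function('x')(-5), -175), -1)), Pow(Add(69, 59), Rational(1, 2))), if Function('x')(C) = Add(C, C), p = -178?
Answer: Mul(Rational(1576, 185), Pow(2, Rational(1, 2))) ≈ 12.048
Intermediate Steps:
Function('x')(C) = Mul(2, C)
Mul(Mul(Add(-19, p), Pow(Add(Function('x')(-5), -175), -1)), Pow(Add(69, 59), Rational(1, 2))) = Mul(Mul(Add(-19, -178), Pow(Add(Mul(2, -5), -175), -1)), Pow(Add(69, 59), Rational(1, 2))) = Mul(Mul(-197, Pow(Add(-10, -175), -1)), Pow(128, Rational(1, 2))) = Mul(Mul(-197, Pow(-185, -1)), Mul(8, Pow(2, Rational(1, 2)))) = Mul(Mul(-197, Rational(-1, 185)), Mul(8, Pow(2, Rational(1, 2)))) = Mul(Rational(197, 185), Mul(8, Pow(2, Rational(1, 2)))) = Mul(Rational(1576, 185), Pow(2, Rational(1, 2)))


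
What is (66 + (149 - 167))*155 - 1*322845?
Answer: -315405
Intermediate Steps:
(66 + (149 - 167))*155 - 1*322845 = (66 - 18)*155 - 322845 = 48*155 - 322845 = 7440 - 322845 = -315405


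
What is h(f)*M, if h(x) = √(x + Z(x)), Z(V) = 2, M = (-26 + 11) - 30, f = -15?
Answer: -45*I*√13 ≈ -162.25*I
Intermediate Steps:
M = -45 (M = -15 - 30 = -45)
h(x) = √(2 + x) (h(x) = √(x + 2) = √(2 + x))
h(f)*M = √(2 - 15)*(-45) = √(-13)*(-45) = (I*√13)*(-45) = -45*I*√13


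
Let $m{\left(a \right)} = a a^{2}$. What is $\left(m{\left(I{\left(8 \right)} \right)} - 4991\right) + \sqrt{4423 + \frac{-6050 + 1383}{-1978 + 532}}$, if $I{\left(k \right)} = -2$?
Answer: $-4999 + \frac{5 \sqrt{370194798}}{1446} \approx -4932.5$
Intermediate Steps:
$m{\left(a \right)} = a^{3}$
$\left(m{\left(I{\left(8 \right)} \right)} - 4991\right) + \sqrt{4423 + \frac{-6050 + 1383}{-1978 + 532}} = \left(\left(-2\right)^{3} - 4991\right) + \sqrt{4423 + \frac{-6050 + 1383}{-1978 + 532}} = \left(-8 - 4991\right) + \sqrt{4423 - \frac{4667}{-1446}} = -4999 + \sqrt{4423 - - \frac{4667}{1446}} = -4999 + \sqrt{4423 + \frac{4667}{1446}} = -4999 + \sqrt{\frac{6400325}{1446}} = -4999 + \frac{5 \sqrt{370194798}}{1446}$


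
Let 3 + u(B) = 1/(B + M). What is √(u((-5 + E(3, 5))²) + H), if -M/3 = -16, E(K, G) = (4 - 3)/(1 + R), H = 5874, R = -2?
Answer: √10356465/42 ≈ 76.623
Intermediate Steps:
E(K, G) = -1 (E(K, G) = (4 - 3)/(1 - 2) = 1/(-1) = 1*(-1) = -1)
M = 48 (M = -3*(-16) = 48)
u(B) = -3 + 1/(48 + B) (u(B) = -3 + 1/(B + 48) = -3 + 1/(48 + B))
√(u((-5 + E(3, 5))²) + H) = √((-143 - 3*(-5 - 1)²)/(48 + (-5 - 1)²) + 5874) = √((-143 - 3*(-6)²)/(48 + (-6)²) + 5874) = √((-143 - 3*36)/(48 + 36) + 5874) = √((-143 - 108)/84 + 5874) = √((1/84)*(-251) + 5874) = √(-251/84 + 5874) = √(493165/84) = √10356465/42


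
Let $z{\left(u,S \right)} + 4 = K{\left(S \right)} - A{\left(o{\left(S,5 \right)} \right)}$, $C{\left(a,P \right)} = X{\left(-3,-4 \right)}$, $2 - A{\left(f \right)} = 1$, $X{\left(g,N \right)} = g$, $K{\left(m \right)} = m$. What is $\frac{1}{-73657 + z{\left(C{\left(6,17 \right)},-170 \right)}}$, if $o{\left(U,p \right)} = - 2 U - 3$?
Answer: $- \frac{1}{73832} \approx -1.3544 \cdot 10^{-5}$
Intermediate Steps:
$o{\left(U,p \right)} = -3 - 2 U$
$A{\left(f \right)} = 1$ ($A{\left(f \right)} = 2 - 1 = 1$)
$C{\left(a,P \right)} = -3$
$z{\left(u,S \right)} = -5 + S$ ($z{\left(u,S \right)} = -4 + \left(S - 1\right) = -4 + \left(-1 + S\right) = -5 + S$)
$\frac{1}{-73657 + z{\left(C{\left(6,17 \right)},-170 \right)}} = \frac{1}{-73657 - 175} = \frac{1}{-73832} = - \frac{1}{73832}$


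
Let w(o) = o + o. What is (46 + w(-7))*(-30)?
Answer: -960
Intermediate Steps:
w(o) = 2*o
(46 + w(-7))*(-30) = (46 + 2*(-7))*(-30) = (46 - 14)*(-30) = 32*(-30) = -960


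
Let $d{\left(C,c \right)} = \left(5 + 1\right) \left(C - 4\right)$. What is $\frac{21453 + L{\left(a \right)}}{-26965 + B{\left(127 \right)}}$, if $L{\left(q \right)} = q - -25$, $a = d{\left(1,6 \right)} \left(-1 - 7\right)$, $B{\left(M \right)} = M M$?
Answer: $- \frac{10811}{5418} \approx -1.9954$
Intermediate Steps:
$d{\left(C,c \right)} = -24 + 6 C$ ($d{\left(C,c \right)} = 6 \left(-4 + C\right) = -24 + 6 C$)
$B{\left(M \right)} = M^{2}$
$a = 144$ ($a = \left(-24 + 6 \cdot 1\right) \left(-1 - 7\right) = \left(-24 + 6\right) \left(-8\right) = \left(-18\right) \left(-8\right) = 144$)
$L{\left(q \right)} = 25 + q$ ($L{\left(q \right)} = q + 25 = 25 + q$)
$\frac{21453 + L{\left(a \right)}}{-26965 + B{\left(127 \right)}} = \frac{21453 + \left(25 + 144\right)}{-26965 + 127^{2}} = \frac{21453 + 169}{-26965 + 16129} = \frac{21622}{-10836} = 21622 \left(- \frac{1}{10836}\right) = - \frac{10811}{5418}$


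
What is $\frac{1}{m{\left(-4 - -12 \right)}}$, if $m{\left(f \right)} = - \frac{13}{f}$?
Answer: $- \frac{8}{13} \approx -0.61539$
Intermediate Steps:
$\frac{1}{m{\left(-4 - -12 \right)}} = \frac{1}{\left(-13\right) \frac{1}{-4 - -12}} = \frac{1}{\left(-13\right) \frac{1}{-4 + 12}} = \frac{1}{\left(-13\right) \frac{1}{8}} = \frac{1}{- \frac{13}{8}} = - \frac{8}{13}$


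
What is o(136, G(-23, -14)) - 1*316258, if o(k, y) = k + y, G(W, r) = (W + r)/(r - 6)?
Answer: -6322403/20 ≈ -3.1612e+5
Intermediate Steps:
G(W, r) = (W + r)/(-6 + r)
o(136, G(-23, -14)) - 1*316258 = (136 + (-23 - 14)/(-6 - 14)) - 1*316258 = (136 - 37/(-20)) - 316258 = (136 - 1/20*(-37)) - 316258 = (136 + 37/20) - 316258 = 2757/20 - 316258 = -6322403/20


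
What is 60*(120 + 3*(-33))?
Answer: 1260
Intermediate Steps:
60*(120 + 3*(-33)) = 60*(120 - 99) = 60*21 = 1260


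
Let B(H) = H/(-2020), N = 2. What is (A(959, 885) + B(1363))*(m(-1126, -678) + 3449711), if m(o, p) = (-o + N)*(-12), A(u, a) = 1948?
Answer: 2703305534295/404 ≈ 6.6913e+9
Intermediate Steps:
m(o, p) = -24 + 12*o (m(o, p) = (-o + 2)*(-12) = (2 - o)*(-12) = -24 + 12*o)
B(H) = -H/2020 (B(H) = H*(-1/2020) = -H/2020)
(A(959, 885) + B(1363))*(m(-1126, -678) + 3449711) = (1948 - 1/2020*1363)*((-24 + 12*(-1126)) + 3449711) = (1948 - 1363/2020)*((-24 - 13512) + 3449711) = 3933597*(-13536 + 3449711)/2020 = (3933597/2020)*3436175 = 2703305534295/404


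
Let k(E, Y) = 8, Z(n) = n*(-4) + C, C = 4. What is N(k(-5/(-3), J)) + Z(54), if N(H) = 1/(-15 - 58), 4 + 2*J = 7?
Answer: -15477/73 ≈ -212.01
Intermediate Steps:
Z(n) = 4 - 4*n (Z(n) = n*(-4) + 4 = -4*n + 4 = 4 - 4*n)
J = 3/2 (J = -2 + (1/2)*7 = -2 + 7/2 = 3/2 ≈ 1.5000)
N(H) = -1/73 (N(H) = 1/(-73) = -1/73)
N(k(-5/(-3), J)) + Z(54) = -1/73 + (4 - 4*54) = -1/73 + (4 - 216) = -1/73 - 212 = -15477/73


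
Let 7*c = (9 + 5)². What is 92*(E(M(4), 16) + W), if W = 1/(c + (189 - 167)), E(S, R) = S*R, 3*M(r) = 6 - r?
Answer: 73738/75 ≈ 983.17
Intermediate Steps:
M(r) = 2 - r/3 (M(r) = (6 - r)/3 = 2 - r/3)
c = 28 (c = (9 + 5)²/7 = (⅐)*14² = (⅐)*196 = 28)
E(S, R) = R*S
W = 1/50 (W = 1/(28 + (189 - 167)) = 1/(28 + 22) = 1/50 ≈ 0.020000)
92*(E(M(4), 16) + W) = 92*(16*(2 - ⅓*4) + 1/50) = 92*(16*(2 - 4/3) + 1/50) = 92*(16*(⅔) + 1/50) = 92*(32/3 + 1/50) = 92*(1603/150) = 73738/75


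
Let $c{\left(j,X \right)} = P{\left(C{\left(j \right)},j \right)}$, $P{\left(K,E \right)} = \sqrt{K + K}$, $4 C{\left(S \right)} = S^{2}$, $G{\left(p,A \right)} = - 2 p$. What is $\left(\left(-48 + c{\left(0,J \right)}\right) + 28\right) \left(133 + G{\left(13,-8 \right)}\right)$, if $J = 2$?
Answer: $-2140$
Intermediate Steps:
$C{\left(S \right)} = \frac{S^{2}}{4}$
$P{\left(K,E \right)} = \sqrt{2} \sqrt{K}$ ($P{\left(K,E \right)} = \sqrt{2 K} = \sqrt{2} \sqrt{K}$)
$c{\left(j,X \right)} = \frac{\sqrt{2} \sqrt{j^{2}}}{2}$ ($c{\left(j,X \right)} = \sqrt{2} \sqrt{\frac{j^{2}}{4}} = \sqrt{2} \frac{\sqrt{j^{2}}}{2} = \frac{\sqrt{2} \sqrt{j^{2}}}{2}$)
$\left(\left(-48 + c{\left(0,J \right)}\right) + 28\right) \left(133 + G{\left(13,-8 \right)}\right) = \left(\left(-48 + \frac{\sqrt{2} \sqrt{0^{2}}}{2}\right) + 28\right) \left(133 - 26\right) = \left(\left(-48 + \frac{\sqrt{2} \sqrt{0}}{2}\right) + 28\right) \left(133 - 26\right) = \left(\left(-48 + \frac{1}{2} \sqrt{2} \cdot 0\right) + 28\right) 107 = \left(\left(-48 + 0\right) + 28\right) 107 = \left(-48 + 28\right) 107 = \left(-20\right) 107 = -2140$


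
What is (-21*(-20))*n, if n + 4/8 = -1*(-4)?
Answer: 1470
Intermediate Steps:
n = 7/2 (n = -½ - 1*(-4) = -½ + 4 = 7/2 ≈ 3.5000)
(-21*(-20))*n = -21*(-20)*(7/2) = 420*(7/2) = 1470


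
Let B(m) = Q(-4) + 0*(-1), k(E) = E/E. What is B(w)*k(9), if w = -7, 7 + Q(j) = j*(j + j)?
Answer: 25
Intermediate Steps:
Q(j) = -7 + 2*j**2 (Q(j) = -7 + j*(j + j) = -7 + j*(2*j) = -7 + 2*j**2)
k(E) = 1
B(m) = 25 (B(m) = (-7 + 2*(-4)**2) + 0*(-1) = (-7 + 2*16) + 0 = (-7 + 32) + 0 = 25 + 0 = 25)
B(w)*k(9) = 25*1 = 25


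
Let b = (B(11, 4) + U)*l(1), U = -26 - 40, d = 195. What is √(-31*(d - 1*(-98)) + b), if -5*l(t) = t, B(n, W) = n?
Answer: 36*I*√7 ≈ 95.247*I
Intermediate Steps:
U = -66
l(t) = -t/5
b = 11 (b = (11 - 66)*(-⅕*1) = -55*(-⅕) = 11)
√(-31*(d - 1*(-98)) + b) = √(-31*(195 - 1*(-98)) + 11) = √(-31*(195 + 98) + 11) = √(-31*293 + 11) = √(-9083 + 11) = √(-9072) = 36*I*√7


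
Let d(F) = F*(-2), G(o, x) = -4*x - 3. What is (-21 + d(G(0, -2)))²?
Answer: 961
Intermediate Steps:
G(o, x) = -3 - 4*x
d(F) = -2*F
(-21 + d(G(0, -2)))² = (-21 - 2*(-3 - 4*(-2)))² = (-21 - 2*(-3 + 8))² = (-21 - 2*5)² = (-21 - 10)² = (-31)² = 961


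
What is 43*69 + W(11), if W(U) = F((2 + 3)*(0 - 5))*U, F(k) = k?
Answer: 2692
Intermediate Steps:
W(U) = -25*U (W(U) = ((2 + 3)*(0 - 5))*U = (5*(-5))*U = -25*U)
43*69 + W(11) = 43*69 - 25*11 = 2967 - 275 = 2692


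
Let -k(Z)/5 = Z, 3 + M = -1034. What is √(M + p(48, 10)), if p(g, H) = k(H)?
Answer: I*√1087 ≈ 32.97*I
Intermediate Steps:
M = -1037 (M = -3 - 1034 = -1037)
k(Z) = -5*Z
p(g, H) = -5*H
√(M + p(48, 10)) = √(-1037 - 5*10) = √(-1037 - 50) = √(-1087) = I*√1087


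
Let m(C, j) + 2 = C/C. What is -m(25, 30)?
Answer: 1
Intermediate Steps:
m(C, j) = -1 (m(C, j) = -2 + C/C = -2 + 1 = -1)
-m(25, 30) = -1*(-1) = 1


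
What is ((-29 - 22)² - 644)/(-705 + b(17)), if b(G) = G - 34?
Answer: -103/38 ≈ -2.7105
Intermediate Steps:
b(G) = -34 + G
((-29 - 22)² - 644)/(-705 + b(17)) = ((-29 - 22)² - 644)/(-705 + (-34 + 17)) = ((-51)² - 644)/(-705 - 17) = (2601 - 644)/(-722) = 1957*(-1/722) = -103/38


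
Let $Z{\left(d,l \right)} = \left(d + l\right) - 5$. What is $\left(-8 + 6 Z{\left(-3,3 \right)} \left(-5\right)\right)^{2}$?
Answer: $20164$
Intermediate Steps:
$Z{\left(d,l \right)} = -5 + d + l$
$\left(-8 + 6 Z{\left(-3,3 \right)} \left(-5\right)\right)^{2} = \left(-8 + 6 \left(-5 - 3 + 3\right) \left(-5\right)\right)^{2} = \left(-8 + 6 \left(-5\right) \left(-5\right)\right)^{2} = \left(-8 - -150\right)^{2} = \left(-8 + 150\right)^{2} = 142^{2} = 20164$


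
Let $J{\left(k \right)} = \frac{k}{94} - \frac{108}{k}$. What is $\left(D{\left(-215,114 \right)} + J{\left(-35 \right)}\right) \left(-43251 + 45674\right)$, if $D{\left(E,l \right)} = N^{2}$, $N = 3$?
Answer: $\frac{93375151}{3290} \approx 28382.0$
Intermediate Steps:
$D{\left(E,l \right)} = 9$ ($D{\left(E,l \right)} = 3^{2} = 9$)
$J{\left(k \right)} = - \frac{108}{k} + \frac{k}{94}$ ($J{\left(k \right)} = k \frac{1}{94} - \frac{108}{k} = \frac{k}{94} - \frac{108}{k} = - \frac{108}{k} + \frac{k}{94}$)
$\left(D{\left(-215,114 \right)} + J{\left(-35 \right)}\right) \left(-43251 + 45674\right) = \left(9 + \left(- \frac{108}{-35} + \frac{1}{94} \left(-35\right)\right)\right) \left(-43251 + 45674\right) = \left(9 - - \frac{8927}{3290}\right) 2423 = \left(9 + \left(\frac{108}{35} - \frac{35}{94}\right)\right) 2423 = \left(9 + \frac{8927}{3290}\right) 2423 = \frac{38537}{3290} \cdot 2423 = \frac{93375151}{3290}$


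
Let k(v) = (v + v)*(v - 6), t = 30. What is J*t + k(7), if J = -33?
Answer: -976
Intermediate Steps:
k(v) = 2*v*(-6 + v) (k(v) = (2*v)*(-6 + v) = 2*v*(-6 + v))
J*t + k(7) = -33*30 + 2*7*(-6 + 7) = -990 + 2*7*1 = -990 + 14 = -976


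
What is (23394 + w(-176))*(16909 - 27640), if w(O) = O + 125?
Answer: -250493733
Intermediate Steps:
w(O) = 125 + O
(23394 + w(-176))*(16909 - 27640) = (23394 + (125 - 176))*(16909 - 27640) = (23394 - 51)*(-10731) = 23343*(-10731) = -250493733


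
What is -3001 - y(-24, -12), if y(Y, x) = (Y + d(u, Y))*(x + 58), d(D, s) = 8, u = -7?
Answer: -2265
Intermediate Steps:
y(Y, x) = (8 + Y)*(58 + x) (y(Y, x) = (Y + 8)*(x + 58) = (8 + Y)*(58 + x))
-3001 - y(-24, -12) = -3001 - (464 + 8*(-12) + 58*(-24) - 24*(-12)) = -3001 - (464 - 96 - 1392 + 288) = -3001 - 1*(-736) = -3001 + 736 = -2265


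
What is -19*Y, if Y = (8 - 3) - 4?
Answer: -19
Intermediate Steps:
Y = 1 (Y = 5 - 4 = 1)
-19*Y = -19*1 = -19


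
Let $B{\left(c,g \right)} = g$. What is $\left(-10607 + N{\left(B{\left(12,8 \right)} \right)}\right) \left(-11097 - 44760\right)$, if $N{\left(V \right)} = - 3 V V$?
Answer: $603199743$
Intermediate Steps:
$N{\left(V \right)} = - 3 V^{2}$
$\left(-10607 + N{\left(B{\left(12,8 \right)} \right)}\right) \left(-11097 - 44760\right) = \left(-10607 - 3 \cdot 8^{2}\right) \left(-11097 - 44760\right) = \left(-10607 - 192\right) \left(-55857\right) = \left(-10799\right) \left(-55857\right) = 603199743$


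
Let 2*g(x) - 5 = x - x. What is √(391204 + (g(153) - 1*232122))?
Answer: √636338/2 ≈ 398.85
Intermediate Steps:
g(x) = 5/2 (g(x) = 5/2 + (x - x)/2 = 5/2 + (½)*0 = 5/2 + 0 = 5/2)
√(391204 + (g(153) - 1*232122)) = √(391204 + (5/2 - 1*232122)) = √(391204 + (5/2 - 232122)) = √(391204 - 464239/2) = √(318169/2) = √636338/2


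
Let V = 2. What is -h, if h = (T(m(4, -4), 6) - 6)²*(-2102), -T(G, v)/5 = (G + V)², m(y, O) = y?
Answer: 72720792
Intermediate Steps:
T(G, v) = -5*(2 + G)² (T(G, v) = -5*(G + 2)² = -5*(2 + G)²)
h = -72720792 (h = (-5*(2 + 4)² - 6)²*(-2102) = (-5*6² - 6)²*(-2102) = (-5*36 - 6)²*(-2102) = (-180 - 6)²*(-2102) = (-186)²*(-2102) = 34596*(-2102) = -72720792)
-h = -1*(-72720792) = 72720792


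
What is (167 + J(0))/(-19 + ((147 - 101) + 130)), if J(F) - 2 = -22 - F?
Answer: 147/157 ≈ 0.93631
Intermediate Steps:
J(F) = -20 - F (J(F) = 2 + (-22 - F) = -20 - F)
(167 + J(0))/(-19 + ((147 - 101) + 130)) = (167 + (-20 - 1*0))/(-19 + ((147 - 101) + 130)) = (167 + (-20 + 0))/(-19 + (46 + 130)) = (167 - 20)/(-19 + 176) = 147/157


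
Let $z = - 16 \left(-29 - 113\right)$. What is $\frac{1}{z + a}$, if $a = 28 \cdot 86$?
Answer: $\frac{1}{4680} \approx 0.00021368$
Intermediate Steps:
$z = 2272$ ($z = - 16 \left(-29 - 113\right) = \left(-16\right) \left(-142\right) = 2272$)
$a = 2408$
$\frac{1}{z + a} = \frac{1}{2272 + 2408} = \frac{1}{4680}$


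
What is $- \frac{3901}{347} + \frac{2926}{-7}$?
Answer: $- \frac{148947}{347} \approx -429.24$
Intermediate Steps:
$- \frac{3901}{347} + \frac{2926}{-7} = \left(-3901\right) \frac{1}{347} + 2926 \left(- \frac{1}{7}\right) = - \frac{3901}{347} - 418 = - \frac{148947}{347}$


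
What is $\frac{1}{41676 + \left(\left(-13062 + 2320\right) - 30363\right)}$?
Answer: $\frac{1}{571} \approx 0.0017513$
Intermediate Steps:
$\frac{1}{41676 + \left(\left(-13062 + 2320\right) - 30363\right)} = \frac{1}{41676 - 41105} = \frac{1}{571}$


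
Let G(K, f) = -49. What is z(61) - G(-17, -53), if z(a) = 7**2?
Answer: 98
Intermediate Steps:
z(a) = 49
z(61) - G(-17, -53) = 49 - 1*(-49) = 49 + 49 = 98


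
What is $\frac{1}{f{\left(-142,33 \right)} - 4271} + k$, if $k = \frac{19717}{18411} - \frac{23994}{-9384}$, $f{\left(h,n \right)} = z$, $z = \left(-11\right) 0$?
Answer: $\frac{26243092939}{7234271052} \approx 3.6276$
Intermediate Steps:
$z = 0$
$f{\left(h,n \right)} = 0$
$k = \frac{6144881}{1693812}$ ($k = 19717 \cdot \frac{1}{18411} - - \frac{3999}{1564} = \frac{19717}{18411} + \frac{3999}{1564} = \frac{6144881}{1693812} \approx 3.6278$)
$\frac{1}{f{\left(-142,33 \right)} - 4271} + k = \frac{1}{0 - 4271} + \frac{6144881}{1693812} = \frac{1}{-4271} + \frac{6144881}{1693812} = - \frac{1}{4271} + \frac{6144881}{1693812} = \frac{26243092939}{7234271052}$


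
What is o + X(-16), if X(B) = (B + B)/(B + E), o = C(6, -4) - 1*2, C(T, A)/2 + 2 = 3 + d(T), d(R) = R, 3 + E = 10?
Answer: 140/9 ≈ 15.556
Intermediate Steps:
E = 7 (E = -3 + 10 = 7)
C(T, A) = 2 + 2*T (C(T, A) = -4 + 2*(3 + T) = -4 + (6 + 2*T) = 2 + 2*T)
o = 12 (o = (2 + 2*6) - 1*2 = (2 + 12) - 2 = 14 - 2 = 12)
X(B) = 2*B/(7 + B) (X(B) = (B + B)/(B + 7) = (2*B)/(7 + B) = 2*B/(7 + B))
o + X(-16) = 12 + 2*(-16)/(7 - 16) = 12 + 2*(-16)/(-9) = 12 + 2*(-16)*(-⅑) = 12 + 32/9 = 140/9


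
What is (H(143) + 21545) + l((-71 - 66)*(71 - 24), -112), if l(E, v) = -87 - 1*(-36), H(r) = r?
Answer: 21637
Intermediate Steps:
l(E, v) = -51 (l(E, v) = -87 + 36 = -51)
(H(143) + 21545) + l((-71 - 66)*(71 - 24), -112) = (143 + 21545) - 51 = 21688 - 51 = 21637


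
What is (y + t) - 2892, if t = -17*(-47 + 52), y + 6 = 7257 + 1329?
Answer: 5603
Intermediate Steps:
y = 8580 (y = -6 + (7257 + 1329) = -6 + 8586 = 8580)
t = -85 (t = -17*5 = -85)
(y + t) - 2892 = (8580 - 85) - 2892 = 8495 - 2892 = 5603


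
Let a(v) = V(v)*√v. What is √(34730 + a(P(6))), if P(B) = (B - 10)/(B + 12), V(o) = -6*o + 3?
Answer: √(312570 + 13*I*√2)/3 ≈ 186.36 + 0.0054807*I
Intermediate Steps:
V(o) = 3 - 6*o
P(B) = (-10 + B)/(12 + B)
a(v) = √v*(3 - 6*v) (a(v) = (3 - 6*v)*√v = √v*(3 - 6*v))
√(34730 + a(P(6))) = √(34730 + √((-10 + 6)/(12 + 6))*(3 - 6*(-10 + 6)/(12 + 6))) = √(34730 + √(-4/18)*(3 - 6*(-4)/18)) = √(34730 + √((1/18)*(-4))*(3 - (-4)/3)) = √(34730 + √(-2/9)*(3 - 6*(-2/9))) = √(34730 + (I*√2/3)*(3 + 4/3)) = √(34730 + (I*√2/3)*(13/3)) = √(34730 + 13*I*√2/9)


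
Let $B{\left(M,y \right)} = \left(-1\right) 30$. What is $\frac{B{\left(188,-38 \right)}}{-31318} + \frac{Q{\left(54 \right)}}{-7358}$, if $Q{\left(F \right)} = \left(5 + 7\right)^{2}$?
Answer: $- \frac{1072263}{57609461} \approx -0.018613$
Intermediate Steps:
$B{\left(M,y \right)} = -30$
$Q{\left(F \right)} = 144$ ($Q{\left(F \right)} = 12^{2} = 144$)
$\frac{B{\left(188,-38 \right)}}{-31318} + \frac{Q{\left(54 \right)}}{-7358} = - \frac{30}{-31318} + \frac{144}{-7358} = \left(-30\right) \left(- \frac{1}{31318}\right) + 144 \left(- \frac{1}{7358}\right) = \frac{15}{15659} - \frac{72}{3679} = - \frac{1072263}{57609461}$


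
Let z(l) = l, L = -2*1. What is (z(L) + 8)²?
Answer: 36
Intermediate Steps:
L = -2
(z(L) + 8)² = (-2 + 8)² = 6² = 36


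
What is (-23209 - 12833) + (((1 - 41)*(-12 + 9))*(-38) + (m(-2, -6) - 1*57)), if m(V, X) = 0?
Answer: -40659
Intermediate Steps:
(-23209 - 12833) + (((1 - 41)*(-12 + 9))*(-38) + (m(-2, -6) - 1*57)) = (-23209 - 12833) + (((1 - 41)*(-12 + 9))*(-38) + (0 - 1*57)) = -36042 + (-40*(-3)*(-38) + (0 - 57)) = -36042 + (120*(-38) - 57) = -36042 + (-4560 - 57) = -36042 - 4617 = -40659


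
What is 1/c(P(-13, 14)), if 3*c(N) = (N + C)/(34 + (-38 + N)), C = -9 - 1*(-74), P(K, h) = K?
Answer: -51/52 ≈ -0.98077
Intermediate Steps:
C = 65 (C = -9 + 74 = 65)
c(N) = (65 + N)/(3*(-4 + N)) (c(N) = ((N + 65)/(34 + (-38 + N)))/3 = ((65 + N)/(-4 + N))/3 = (65 + N)/(3*(-4 + N)))
1/c(P(-13, 14)) = 1/((65 - 13)/(3*(-4 - 13))) = 1/((⅓)*52/(-17)) = 1/((⅓)*(-1/17)*52) = 1/(-52/51) = -51/52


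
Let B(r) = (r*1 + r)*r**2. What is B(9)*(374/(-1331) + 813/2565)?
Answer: 602802/11495 ≈ 52.440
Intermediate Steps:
B(r) = 2*r**3 (B(r) = (r + r)*r**2 = (2*r)*r**2 = 2*r**3)
B(9)*(374/(-1331) + 813/2565) = (2*9**3)*(374/(-1331) + 813/2565) = (2*729)*(374*(-1/1331) + 813*(1/2565)) = 1458*(-34/121 + 271/855) = 1458*(3721/103455) = 602802/11495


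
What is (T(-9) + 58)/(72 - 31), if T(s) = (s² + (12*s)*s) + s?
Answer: 1102/41 ≈ 26.878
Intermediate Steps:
T(s) = s + 13*s² (T(s) = (s² + 12*s²) + s = 13*s² + s = s + 13*s²)
(T(-9) + 58)/(72 - 31) = (-9*(1 + 13*(-9)) + 58)/(72 - 31) = (-9*(1 - 117) + 58)/41 = (-9*(-116) + 58)/41 = (1044 + 58)/41 = (1/41)*1102 = 1102/41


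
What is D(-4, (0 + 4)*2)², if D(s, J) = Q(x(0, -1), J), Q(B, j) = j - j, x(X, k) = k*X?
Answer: 0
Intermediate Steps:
x(X, k) = X*k
Q(B, j) = 0
D(s, J) = 0
D(-4, (0 + 4)*2)² = 0² = 0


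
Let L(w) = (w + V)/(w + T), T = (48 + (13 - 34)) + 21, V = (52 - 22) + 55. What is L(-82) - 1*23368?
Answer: -794515/34 ≈ -23368.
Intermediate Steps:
V = 85 (V = 30 + 55 = 85)
T = 48 (T = (48 - 21) + 21 = 27 + 21 = 48)
L(w) = (85 + w)/(48 + w) (L(w) = (w + 85)/(w + 48) = (85 + w)/(48 + w))
L(-82) - 1*23368 = (85 - 82)/(48 - 82) - 1*23368 = 3/(-34) - 23368 = -1/34*3 - 23368 = -3/34 - 23368 = -794515/34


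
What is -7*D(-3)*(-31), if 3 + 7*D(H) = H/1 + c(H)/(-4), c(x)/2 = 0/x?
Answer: -186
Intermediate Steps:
c(x) = 0 (c(x) = 2*(0/x) = 2*0 = 0)
D(H) = -3/7 + H/7 (D(H) = -3/7 + (H/1 + 0/(-4))/7 = -3/7 + (H*1 + 0*(-¼))/7 = -3/7 + (H + 0)/7 = -3/7 + H/7)
-7*D(-3)*(-31) = -7*(-3/7 + (⅐)*(-3))*(-31) = -7*(-3/7 - 3/7)*(-31) = -7*(-6/7)*(-31) = 6*(-31) = -186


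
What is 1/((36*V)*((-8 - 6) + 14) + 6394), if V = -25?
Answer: 1/6394 ≈ 0.00015640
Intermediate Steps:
1/((36*V)*((-8 - 6) + 14) + 6394) = 1/((36*(-25))*((-8 - 6) + 14) + 6394) = 1/(-900*(-14 + 14) + 6394) = 1/(-900*0 + 6394) = 1/(0 + 6394) = 1/6394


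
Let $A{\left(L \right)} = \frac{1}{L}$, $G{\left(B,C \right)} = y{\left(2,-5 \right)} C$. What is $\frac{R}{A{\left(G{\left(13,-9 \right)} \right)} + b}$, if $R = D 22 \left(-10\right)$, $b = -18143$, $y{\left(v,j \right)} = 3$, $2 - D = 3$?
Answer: $- \frac{2970}{244931} \approx -0.012126$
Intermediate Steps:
$D = -1$ ($D = 2 - 3 = -1$)
$G{\left(B,C \right)} = 3 C$
$R = 220$ ($R = \left(-1\right) 22 \left(-10\right) = \left(-22\right) \left(-10\right) = 220$)
$\frac{R}{A{\left(G{\left(13,-9 \right)} \right)} + b} = \frac{220}{\frac{1}{3 \left(-9\right)} - 18143} = \frac{220}{\frac{1}{-27} - 18143} = \frac{220}{- \frac{1}{27} - 18143} = \frac{220}{- \frac{489862}{27}} = 220 \left(- \frac{27}{489862}\right) = - \frac{2970}{244931}$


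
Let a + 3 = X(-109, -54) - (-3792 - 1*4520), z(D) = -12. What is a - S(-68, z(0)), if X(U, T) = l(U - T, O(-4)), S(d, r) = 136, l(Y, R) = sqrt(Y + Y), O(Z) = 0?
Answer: 8173 + I*sqrt(110) ≈ 8173.0 + 10.488*I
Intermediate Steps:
l(Y, R) = sqrt(2)*sqrt(Y) (l(Y, R) = sqrt(2*Y) = sqrt(2)*sqrt(Y))
X(U, T) = sqrt(2)*sqrt(U - T)
a = 8309 + I*sqrt(110) (a = -3 + (sqrt(-2*(-54) + 2*(-109)) - (-3792 - 1*4520)) = -3 + (sqrt(108 - 218) - (-3792 - 4520)) = -3 + (sqrt(-110) - 1*(-8312)) = -3 + (I*sqrt(110) + 8312) = -3 + (8312 + I*sqrt(110)) = 8309 + I*sqrt(110) ≈ 8309.0 + 10.488*I)
a - S(-68, z(0)) = (8309 + I*sqrt(110)) - 1*136 = (8309 + I*sqrt(110)) - 136 = 8173 + I*sqrt(110)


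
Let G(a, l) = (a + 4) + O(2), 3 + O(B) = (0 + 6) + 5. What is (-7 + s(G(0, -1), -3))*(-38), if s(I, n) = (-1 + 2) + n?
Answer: 342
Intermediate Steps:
O(B) = 8 (O(B) = -3 + ((0 + 6) + 5) = -3 + (6 + 5) = -3 + 11 = 8)
G(a, l) = 12 + a (G(a, l) = (a + 4) + 8 = (4 + a) + 8 = 12 + a)
s(I, n) = 1 + n
(-7 + s(G(0, -1), -3))*(-38) = (-7 + (1 - 3))*(-38) = (-7 - 2)*(-38) = -9*(-38) = 342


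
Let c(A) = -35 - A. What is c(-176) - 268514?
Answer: -268373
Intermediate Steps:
c(-176) - 268514 = (-35 - 1*(-176)) - 268514 = (-35 + 176) - 268514 = 141 - 268514 = -268373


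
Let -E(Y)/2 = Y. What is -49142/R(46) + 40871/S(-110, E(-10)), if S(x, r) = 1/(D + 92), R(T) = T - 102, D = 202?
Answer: 336474643/28 ≈ 1.2017e+7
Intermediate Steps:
R(T) = -102 + T
E(Y) = -2*Y
S(x, r) = 1/294 (S(x, r) = 1/(202 + 92) = 1/294)
-49142/R(46) + 40871/S(-110, E(-10)) = -49142/(-102 + 46) + 40871/(1/294) = -49142/(-56) + 40871*294 = -49142*(-1/56) + 12016074 = 24571/28 + 12016074 = 336474643/28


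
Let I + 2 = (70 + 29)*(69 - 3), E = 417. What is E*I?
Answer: 2723844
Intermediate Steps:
I = 6532 (I = -2 + (70 + 29)*(69 - 3) = -2 + 99*66 = -2 + 6534 = 6532)
E*I = 417*6532 = 2723844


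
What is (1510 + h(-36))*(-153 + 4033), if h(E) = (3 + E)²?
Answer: 10084120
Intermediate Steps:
(1510 + h(-36))*(-153 + 4033) = (1510 + (3 - 36)²)*(-153 + 4033) = (1510 + (-33)²)*3880 = (1510 + 1089)*3880 = 2599*3880 = 10084120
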